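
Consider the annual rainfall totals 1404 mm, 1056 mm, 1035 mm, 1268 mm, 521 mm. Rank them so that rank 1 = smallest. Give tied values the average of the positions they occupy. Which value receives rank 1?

521

Sorted (ascending): 521, 1035, 1056, 1268, 1404
No ties — each value takes its position as its rank.
Rank 1 → value 521.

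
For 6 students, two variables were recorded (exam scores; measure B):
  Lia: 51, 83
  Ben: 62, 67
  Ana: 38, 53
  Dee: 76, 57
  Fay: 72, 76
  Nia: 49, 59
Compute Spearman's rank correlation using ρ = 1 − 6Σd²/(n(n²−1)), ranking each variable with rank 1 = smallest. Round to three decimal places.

0.257

Ranks of variable 1: 3, 4, 1, 6, 5, 2
Ranks of variable 2: 6, 4, 1, 2, 5, 3
d = r₁ − r₂: -3, 0, 0, 4, 0, -1
d²: 9, 0, 0, 16, 0, 1; Σd² = 26
ρ = 1 − 6·26/(6·35) = 1 − 156/210 = 0.257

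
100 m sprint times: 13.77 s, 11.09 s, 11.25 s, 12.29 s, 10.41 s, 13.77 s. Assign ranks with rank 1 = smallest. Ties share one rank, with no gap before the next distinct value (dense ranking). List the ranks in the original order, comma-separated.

Sorted (ascending): 10.41, 11.09, 11.25, 12.29, 13.77, 13.77
The 2 values of 13.77 share dense rank 5.
Remaining distinct values take the next consecutive integers.

5, 2, 3, 4, 1, 5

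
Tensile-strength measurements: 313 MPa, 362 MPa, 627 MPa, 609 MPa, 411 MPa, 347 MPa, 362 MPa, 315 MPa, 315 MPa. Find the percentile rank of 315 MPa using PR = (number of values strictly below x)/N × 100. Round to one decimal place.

11.1

N = 9.
Strictly below 315: 1. Equal to 315: 2.
PR = 1/9 × 100 = 11.1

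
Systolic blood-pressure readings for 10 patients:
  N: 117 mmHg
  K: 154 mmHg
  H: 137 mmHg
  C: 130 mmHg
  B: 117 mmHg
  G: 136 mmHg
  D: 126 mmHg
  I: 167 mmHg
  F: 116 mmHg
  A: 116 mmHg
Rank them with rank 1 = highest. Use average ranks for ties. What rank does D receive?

Sorted (descending): 167, 154, 137, 136, 130, 126, 117, 117, 116, 116
The 2 values of 117 occupy positions 7–8 → average rank (7+8)/2 = 7.5.
The 2 values of 116 occupy positions 9–10 → average rank (9+10)/2 = 9.5.
D has value 126 mmHg → rank 6.

6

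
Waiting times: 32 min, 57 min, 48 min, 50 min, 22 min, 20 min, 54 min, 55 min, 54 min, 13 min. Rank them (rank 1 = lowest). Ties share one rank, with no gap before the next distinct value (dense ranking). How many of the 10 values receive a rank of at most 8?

9

Sorted (ascending): 13, 20, 22, 32, 48, 50, 54, 54, 55, 57
The 2 values of 54 share dense rank 7.
Remaining distinct values take the next consecutive integers.
Ranks ≤ 8: {1, 2, 3, 4, 5, 6, 7, 7, 8} → 9 values.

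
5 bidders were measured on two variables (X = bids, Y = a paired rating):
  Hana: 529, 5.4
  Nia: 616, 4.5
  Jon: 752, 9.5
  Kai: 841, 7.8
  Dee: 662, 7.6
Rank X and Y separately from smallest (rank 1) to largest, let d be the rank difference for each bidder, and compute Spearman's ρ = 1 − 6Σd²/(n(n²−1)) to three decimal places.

0.800

Ranks of variable 1: 1, 2, 4, 5, 3
Ranks of variable 2: 2, 1, 5, 4, 3
d = r₁ − r₂: -1, 1, -1, 1, 0
d²: 1, 1, 1, 1, 0; Σd² = 4
ρ = 1 − 6·4/(5·24) = 1 − 24/120 = 0.800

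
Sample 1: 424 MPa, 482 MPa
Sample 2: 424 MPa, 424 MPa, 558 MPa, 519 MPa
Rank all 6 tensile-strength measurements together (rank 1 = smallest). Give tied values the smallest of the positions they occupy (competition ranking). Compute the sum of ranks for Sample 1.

5

Sorted (ascending): 424, 424, 424, 482, 519, 558
The 3 values of 424 occupy positions 1–3 → each gets rank 1.
Sample 1 values → pooled ranks: 424→1, 482→4
Rank sum = 1 + 4 = 5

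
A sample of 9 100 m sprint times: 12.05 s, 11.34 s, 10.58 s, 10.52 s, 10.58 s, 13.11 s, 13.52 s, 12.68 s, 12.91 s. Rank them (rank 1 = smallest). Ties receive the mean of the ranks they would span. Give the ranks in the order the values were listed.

5, 4, 2.5, 1, 2.5, 8, 9, 6, 7

Sorted (ascending): 10.52, 10.58, 10.58, 11.34, 12.05, 12.68, 12.91, 13.11, 13.52
The 2 values of 10.58 occupy positions 2–3 → average rank (2+3)/2 = 2.5.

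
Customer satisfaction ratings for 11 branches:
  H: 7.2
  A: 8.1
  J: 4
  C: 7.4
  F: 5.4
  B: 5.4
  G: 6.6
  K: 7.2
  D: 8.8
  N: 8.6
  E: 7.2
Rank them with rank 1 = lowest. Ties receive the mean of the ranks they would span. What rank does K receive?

6

Sorted (ascending): 4, 5.4, 5.4, 6.6, 7.2, 7.2, 7.2, 7.4, 8.1, 8.6, 8.8
The 2 values of 5.4 occupy positions 2–3 → average rank (2+3)/2 = 2.5.
The 3 values of 7.2 occupy positions 5–7 → average rank 6.
K has value 7.2 → rank 6.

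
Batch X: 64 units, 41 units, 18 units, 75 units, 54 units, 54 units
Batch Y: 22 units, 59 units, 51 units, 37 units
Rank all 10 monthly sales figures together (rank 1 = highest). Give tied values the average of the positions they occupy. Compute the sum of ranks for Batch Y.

Sorted (descending): 75, 64, 59, 54, 54, 51, 41, 37, 22, 18
The 2 values of 54 occupy positions 4–5 → average rank (4+5)/2 = 4.5.
Batch Y values → pooled ranks: 22→9, 59→3, 51→6, 37→8
Rank sum = 9 + 3 + 6 + 8 = 26

26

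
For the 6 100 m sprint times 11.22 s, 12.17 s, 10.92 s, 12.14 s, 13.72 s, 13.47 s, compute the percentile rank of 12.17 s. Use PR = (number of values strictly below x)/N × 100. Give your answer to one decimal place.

N = 6.
Strictly below 12.17: 3. Equal to 12.17: 1.
PR = 3/6 × 100 = 50.0

50.0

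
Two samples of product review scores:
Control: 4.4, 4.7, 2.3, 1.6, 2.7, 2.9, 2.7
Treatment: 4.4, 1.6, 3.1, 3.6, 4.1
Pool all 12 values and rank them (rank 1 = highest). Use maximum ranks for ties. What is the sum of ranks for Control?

51

Sorted (descending): 4.7, 4.4, 4.4, 4.1, 3.6, 3.1, 2.9, 2.7, 2.7, 2.3, 1.6, 1.6
The 2 values of 4.4 occupy positions 2–3 → each gets rank 3.
The 2 values of 2.7 occupy positions 8–9 → each gets rank 9.
The 2 values of 1.6 occupy positions 11–12 → each gets rank 12.
Control values → pooled ranks: 4.4→3, 4.7→1, 2.3→10, 1.6→12, 2.7→9, 2.9→7, 2.7→9
Rank sum = 3 + 1 + 10 + 12 + 9 + 7 + 9 = 51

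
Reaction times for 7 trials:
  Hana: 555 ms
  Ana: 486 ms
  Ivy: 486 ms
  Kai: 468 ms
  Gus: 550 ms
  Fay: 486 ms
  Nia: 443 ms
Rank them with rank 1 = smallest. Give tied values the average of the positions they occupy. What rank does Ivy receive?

Sorted (ascending): 443, 468, 486, 486, 486, 550, 555
The 3 values of 486 occupy positions 3–5 → average rank 4.
Ivy has value 486 ms → rank 4.

4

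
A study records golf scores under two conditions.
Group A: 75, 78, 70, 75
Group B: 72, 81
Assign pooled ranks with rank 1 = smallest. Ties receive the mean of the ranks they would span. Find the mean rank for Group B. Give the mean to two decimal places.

4.00

Sorted (ascending): 70, 72, 75, 75, 78, 81
The 2 values of 75 occupy positions 3–4 → average rank (3+4)/2 = 3.5.
Group B values → pooled ranks: 72→2, 81→6
Mean rank = (2 + 6) / 2 = 4.00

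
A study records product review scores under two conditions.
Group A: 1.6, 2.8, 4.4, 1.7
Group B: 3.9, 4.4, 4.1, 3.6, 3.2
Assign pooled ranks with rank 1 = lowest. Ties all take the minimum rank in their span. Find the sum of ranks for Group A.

14

Sorted (ascending): 1.6, 1.7, 2.8, 3.2, 3.6, 3.9, 4.1, 4.4, 4.4
The 2 values of 4.4 occupy positions 8–9 → each gets rank 8.
Group A values → pooled ranks: 1.6→1, 2.8→3, 4.4→8, 1.7→2
Rank sum = 1 + 3 + 8 + 2 = 14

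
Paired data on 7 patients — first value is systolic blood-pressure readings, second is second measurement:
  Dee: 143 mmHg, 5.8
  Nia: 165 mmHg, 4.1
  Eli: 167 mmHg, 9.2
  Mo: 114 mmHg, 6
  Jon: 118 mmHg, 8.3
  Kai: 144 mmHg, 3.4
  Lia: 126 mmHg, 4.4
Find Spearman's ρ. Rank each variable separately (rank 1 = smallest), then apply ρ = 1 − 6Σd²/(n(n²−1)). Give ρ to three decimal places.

Ranks of variable 1: 4, 6, 7, 1, 2, 5, 3
Ranks of variable 2: 4, 2, 7, 5, 6, 1, 3
d = r₁ − r₂: 0, 4, 0, -4, -4, 4, 0
d²: 0, 16, 0, 16, 16, 16, 0; Σd² = 64
ρ = 1 − 6·64/(7·48) = 1 − 384/336 = -0.143

-0.143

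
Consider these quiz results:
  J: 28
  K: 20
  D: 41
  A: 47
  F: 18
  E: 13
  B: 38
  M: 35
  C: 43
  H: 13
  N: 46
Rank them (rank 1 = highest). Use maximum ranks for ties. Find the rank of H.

Sorted (descending): 47, 46, 43, 41, 38, 35, 28, 20, 18, 13, 13
The 2 values of 13 occupy positions 10–11 → each gets rank 11.
H has value 13 → rank 11.

11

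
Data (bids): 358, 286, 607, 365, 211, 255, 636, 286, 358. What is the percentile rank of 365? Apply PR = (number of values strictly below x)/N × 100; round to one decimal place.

66.7

N = 9.
Strictly below 365: 6. Equal to 365: 1.
PR = 6/9 × 100 = 66.7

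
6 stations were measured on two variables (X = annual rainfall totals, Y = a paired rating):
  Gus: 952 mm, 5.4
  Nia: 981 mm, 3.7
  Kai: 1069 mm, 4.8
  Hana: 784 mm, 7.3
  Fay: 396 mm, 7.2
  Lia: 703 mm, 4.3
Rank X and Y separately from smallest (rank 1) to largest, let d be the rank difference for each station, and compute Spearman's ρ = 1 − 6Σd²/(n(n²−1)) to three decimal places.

-0.429

Ranks of variable 1: 4, 5, 6, 3, 1, 2
Ranks of variable 2: 4, 1, 3, 6, 5, 2
d = r₁ − r₂: 0, 4, 3, -3, -4, 0
d²: 0, 16, 9, 9, 16, 0; Σd² = 50
ρ = 1 − 6·50/(6·35) = 1 − 300/210 = -0.429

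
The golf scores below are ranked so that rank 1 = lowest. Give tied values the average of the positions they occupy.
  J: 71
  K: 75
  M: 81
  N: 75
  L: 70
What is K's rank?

Sorted (ascending): 70, 71, 75, 75, 81
The 2 values of 75 occupy positions 3–4 → average rank (3+4)/2 = 3.5.
K has value 75 → rank 3.5.

3.5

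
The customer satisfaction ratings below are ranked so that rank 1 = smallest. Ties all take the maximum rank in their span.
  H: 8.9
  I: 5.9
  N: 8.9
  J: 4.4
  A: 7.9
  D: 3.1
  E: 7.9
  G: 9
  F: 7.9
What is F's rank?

Sorted (ascending): 3.1, 4.4, 5.9, 7.9, 7.9, 7.9, 8.9, 8.9, 9
The 3 values of 7.9 occupy positions 4–6 → each gets rank 6.
The 2 values of 8.9 occupy positions 7–8 → each gets rank 8.
F has value 7.9 → rank 6.

6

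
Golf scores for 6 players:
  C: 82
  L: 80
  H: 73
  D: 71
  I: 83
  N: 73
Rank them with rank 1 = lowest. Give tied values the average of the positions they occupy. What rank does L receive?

4

Sorted (ascending): 71, 73, 73, 80, 82, 83
The 2 values of 73 occupy positions 2–3 → average rank (2+3)/2 = 2.5.
L has value 80 → rank 4.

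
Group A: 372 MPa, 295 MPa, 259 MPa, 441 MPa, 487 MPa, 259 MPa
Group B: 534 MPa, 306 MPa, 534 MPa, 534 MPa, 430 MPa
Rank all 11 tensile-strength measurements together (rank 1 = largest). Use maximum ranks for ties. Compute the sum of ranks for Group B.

Sorted (descending): 534, 534, 534, 487, 441, 430, 372, 306, 295, 259, 259
The 3 values of 534 occupy positions 1–3 → each gets rank 3.
The 2 values of 259 occupy positions 10–11 → each gets rank 11.
Group B values → pooled ranks: 534→3, 306→8, 534→3, 534→3, 430→6
Rank sum = 3 + 8 + 3 + 3 + 6 = 23

23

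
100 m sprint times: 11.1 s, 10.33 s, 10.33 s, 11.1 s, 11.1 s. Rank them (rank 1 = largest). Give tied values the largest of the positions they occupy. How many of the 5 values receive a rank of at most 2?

Sorted (descending): 11.1, 11.1, 11.1, 10.33, 10.33
The 3 values of 11.1 occupy positions 1–3 → each gets rank 3.
The 2 values of 10.33 occupy positions 4–5 → each gets rank 5.
Ranks ≤ 2: {} → 0 values.

0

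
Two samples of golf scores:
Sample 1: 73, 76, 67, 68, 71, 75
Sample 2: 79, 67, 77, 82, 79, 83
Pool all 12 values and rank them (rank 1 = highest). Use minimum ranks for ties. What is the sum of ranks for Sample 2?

25

Sorted (descending): 83, 82, 79, 79, 77, 76, 75, 73, 71, 68, 67, 67
The 2 values of 79 occupy positions 3–4 → each gets rank 3.
The 2 values of 67 occupy positions 11–12 → each gets rank 11.
Sample 2 values → pooled ranks: 79→3, 67→11, 77→5, 82→2, 79→3, 83→1
Rank sum = 3 + 11 + 5 + 2 + 3 + 1 = 25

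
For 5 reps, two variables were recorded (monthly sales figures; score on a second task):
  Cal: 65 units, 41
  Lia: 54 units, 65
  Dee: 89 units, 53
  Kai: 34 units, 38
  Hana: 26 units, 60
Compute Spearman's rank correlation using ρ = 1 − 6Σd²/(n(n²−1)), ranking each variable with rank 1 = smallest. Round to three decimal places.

-0.100

Ranks of variable 1: 4, 3, 5, 2, 1
Ranks of variable 2: 2, 5, 3, 1, 4
d = r₁ − r₂: 2, -2, 2, 1, -3
d²: 4, 4, 4, 1, 9; Σd² = 22
ρ = 1 − 6·22/(5·24) = 1 − 132/120 = -0.100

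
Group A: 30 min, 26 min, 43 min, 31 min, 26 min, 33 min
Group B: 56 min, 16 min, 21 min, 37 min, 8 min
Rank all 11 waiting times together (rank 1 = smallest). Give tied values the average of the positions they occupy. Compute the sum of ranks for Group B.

Sorted (ascending): 8, 16, 21, 26, 26, 30, 31, 33, 37, 43, 56
The 2 values of 26 occupy positions 4–5 → average rank (4+5)/2 = 4.5.
Group B values → pooled ranks: 56→11, 16→2, 21→3, 37→9, 8→1
Rank sum = 11 + 2 + 3 + 9 + 1 = 26

26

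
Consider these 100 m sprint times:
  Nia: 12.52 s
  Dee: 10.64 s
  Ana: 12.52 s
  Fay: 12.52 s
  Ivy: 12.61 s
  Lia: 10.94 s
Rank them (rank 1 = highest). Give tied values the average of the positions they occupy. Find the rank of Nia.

Sorted (descending): 12.61, 12.52, 12.52, 12.52, 10.94, 10.64
The 3 values of 12.52 occupy positions 2–4 → average rank 3.
Nia has value 12.52 s → rank 3.

3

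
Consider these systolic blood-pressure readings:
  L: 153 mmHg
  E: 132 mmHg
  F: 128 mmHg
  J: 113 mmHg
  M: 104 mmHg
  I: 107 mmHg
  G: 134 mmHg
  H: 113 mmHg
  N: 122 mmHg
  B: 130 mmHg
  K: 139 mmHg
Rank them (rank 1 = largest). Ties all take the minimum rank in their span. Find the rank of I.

Sorted (descending): 153, 139, 134, 132, 130, 128, 122, 113, 113, 107, 104
The 2 values of 113 occupy positions 8–9 → each gets rank 8.
I has value 107 mmHg → rank 10.

10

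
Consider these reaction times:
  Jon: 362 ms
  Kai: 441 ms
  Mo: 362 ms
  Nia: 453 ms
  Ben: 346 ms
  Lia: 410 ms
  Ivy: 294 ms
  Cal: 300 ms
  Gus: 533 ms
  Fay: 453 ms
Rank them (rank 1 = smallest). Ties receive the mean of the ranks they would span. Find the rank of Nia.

Sorted (ascending): 294, 300, 346, 362, 362, 410, 441, 453, 453, 533
The 2 values of 362 occupy positions 4–5 → average rank (4+5)/2 = 4.5.
The 2 values of 453 occupy positions 8–9 → average rank (8+9)/2 = 8.5.
Nia has value 453 ms → rank 8.5.

8.5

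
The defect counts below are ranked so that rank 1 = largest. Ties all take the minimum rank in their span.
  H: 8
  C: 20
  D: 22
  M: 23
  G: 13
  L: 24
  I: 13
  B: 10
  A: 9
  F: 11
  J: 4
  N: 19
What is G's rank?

6

Sorted (descending): 24, 23, 22, 20, 19, 13, 13, 11, 10, 9, 8, 4
The 2 values of 13 occupy positions 6–7 → each gets rank 6.
G has value 13 → rank 6.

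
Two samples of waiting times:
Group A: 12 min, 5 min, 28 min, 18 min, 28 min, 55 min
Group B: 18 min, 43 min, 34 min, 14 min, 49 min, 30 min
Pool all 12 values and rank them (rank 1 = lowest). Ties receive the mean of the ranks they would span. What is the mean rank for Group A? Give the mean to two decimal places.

5.42

Sorted (ascending): 5, 12, 14, 18, 18, 28, 28, 30, 34, 43, 49, 55
The 2 values of 18 occupy positions 4–5 → average rank (4+5)/2 = 4.5.
The 2 values of 28 occupy positions 6–7 → average rank (6+7)/2 = 6.5.
Group A values → pooled ranks: 12→2, 5→1, 28→6.5, 18→4.5, 28→6.5, 55→12
Mean rank = (2 + 1 + 6.5 + 4.5 + 6.5 + 12) / 6 = 5.42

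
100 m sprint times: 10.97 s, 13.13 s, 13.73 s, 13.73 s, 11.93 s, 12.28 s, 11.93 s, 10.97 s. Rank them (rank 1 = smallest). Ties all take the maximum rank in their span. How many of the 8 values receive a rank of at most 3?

Sorted (ascending): 10.97, 10.97, 11.93, 11.93, 12.28, 13.13, 13.73, 13.73
The 2 values of 10.97 occupy positions 1–2 → each gets rank 2.
The 2 values of 11.93 occupy positions 3–4 → each gets rank 4.
The 2 values of 13.73 occupy positions 7–8 → each gets rank 8.
Ranks ≤ 3: {2, 2} → 2 values.

2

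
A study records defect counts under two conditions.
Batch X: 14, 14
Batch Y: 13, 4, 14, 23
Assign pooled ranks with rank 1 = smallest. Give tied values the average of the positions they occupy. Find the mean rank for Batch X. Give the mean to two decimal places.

4.00

Sorted (ascending): 4, 13, 14, 14, 14, 23
The 3 values of 14 occupy positions 3–5 → average rank 4.
Batch X values → pooled ranks: 14→4, 14→4
Mean rank = (4 + 4) / 2 = 4.00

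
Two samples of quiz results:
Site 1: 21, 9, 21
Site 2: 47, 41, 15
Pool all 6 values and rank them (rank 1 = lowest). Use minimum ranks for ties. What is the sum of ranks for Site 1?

7

Sorted (ascending): 9, 15, 21, 21, 41, 47
The 2 values of 21 occupy positions 3–4 → each gets rank 3.
Site 1 values → pooled ranks: 21→3, 9→1, 21→3
Rank sum = 3 + 1 + 3 = 7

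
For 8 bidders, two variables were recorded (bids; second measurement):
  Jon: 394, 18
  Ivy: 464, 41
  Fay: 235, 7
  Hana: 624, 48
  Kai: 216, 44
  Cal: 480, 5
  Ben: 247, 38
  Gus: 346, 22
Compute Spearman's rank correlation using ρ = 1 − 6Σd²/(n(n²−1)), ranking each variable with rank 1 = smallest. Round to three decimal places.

0.048

Ranks of variable 1: 5, 6, 2, 8, 1, 7, 3, 4
Ranks of variable 2: 3, 6, 2, 8, 7, 1, 5, 4
d = r₁ − r₂: 2, 0, 0, 0, -6, 6, -2, 0
d²: 4, 0, 0, 0, 36, 36, 4, 0; Σd² = 80
ρ = 1 − 6·80/(8·63) = 1 − 480/504 = 0.048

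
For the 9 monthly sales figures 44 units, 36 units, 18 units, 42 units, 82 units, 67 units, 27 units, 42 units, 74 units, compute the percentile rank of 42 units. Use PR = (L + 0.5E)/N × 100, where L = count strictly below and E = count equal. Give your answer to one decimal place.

44.4

N = 9.
Strictly below 42: 3. Equal to 42: 2.
PR = (3 + 0.5·2)/9 × 100 = 44.4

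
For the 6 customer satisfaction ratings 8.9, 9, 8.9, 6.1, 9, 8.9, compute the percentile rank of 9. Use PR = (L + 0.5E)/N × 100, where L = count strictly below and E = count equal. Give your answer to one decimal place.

N = 6.
Strictly below 9: 4. Equal to 9: 2.
PR = (4 + 0.5·2)/6 × 100 = 83.3

83.3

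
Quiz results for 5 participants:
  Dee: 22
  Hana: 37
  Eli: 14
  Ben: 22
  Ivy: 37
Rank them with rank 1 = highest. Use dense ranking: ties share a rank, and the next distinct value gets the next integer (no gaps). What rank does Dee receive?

Sorted (descending): 37, 37, 22, 22, 14
The 2 values of 37 share dense rank 1.
The 2 values of 22 share dense rank 2.
Remaining distinct values take the next consecutive integers.
Dee has value 22 → rank 2.

2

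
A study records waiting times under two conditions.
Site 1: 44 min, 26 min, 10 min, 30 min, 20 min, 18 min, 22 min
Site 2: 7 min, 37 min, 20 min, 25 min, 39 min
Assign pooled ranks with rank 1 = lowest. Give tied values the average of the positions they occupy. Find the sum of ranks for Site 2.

33.5

Sorted (ascending): 7, 10, 18, 20, 20, 22, 25, 26, 30, 37, 39, 44
The 2 values of 20 occupy positions 4–5 → average rank (4+5)/2 = 4.5.
Site 2 values → pooled ranks: 7→1, 37→10, 20→4.5, 25→7, 39→11
Rank sum = 1 + 10 + 4.5 + 7 + 11 = 33.5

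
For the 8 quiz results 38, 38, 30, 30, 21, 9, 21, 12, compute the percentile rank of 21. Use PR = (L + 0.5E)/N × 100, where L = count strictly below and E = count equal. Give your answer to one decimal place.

37.5

N = 8.
Strictly below 21: 2. Equal to 21: 2.
PR = (2 + 0.5·2)/8 × 100 = 37.5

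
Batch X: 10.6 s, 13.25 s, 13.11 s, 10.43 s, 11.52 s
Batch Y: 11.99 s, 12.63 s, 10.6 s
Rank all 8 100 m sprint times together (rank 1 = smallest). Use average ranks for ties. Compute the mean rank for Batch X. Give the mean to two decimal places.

Sorted (ascending): 10.43, 10.6, 10.6, 11.52, 11.99, 12.63, 13.11, 13.25
The 2 values of 10.6 occupy positions 2–3 → average rank (2+3)/2 = 2.5.
Batch X values → pooled ranks: 10.6→2.5, 13.25→8, 13.11→7, 10.43→1, 11.52→4
Mean rank = (2.5 + 8 + 7 + 1 + 4) / 5 = 4.50

4.50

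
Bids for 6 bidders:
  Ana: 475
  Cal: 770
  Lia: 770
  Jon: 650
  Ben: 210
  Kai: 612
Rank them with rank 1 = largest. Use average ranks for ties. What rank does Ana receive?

5

Sorted (descending): 770, 770, 650, 612, 475, 210
The 2 values of 770 occupy positions 1–2 → average rank (1+2)/2 = 1.5.
Ana has value 475 → rank 5.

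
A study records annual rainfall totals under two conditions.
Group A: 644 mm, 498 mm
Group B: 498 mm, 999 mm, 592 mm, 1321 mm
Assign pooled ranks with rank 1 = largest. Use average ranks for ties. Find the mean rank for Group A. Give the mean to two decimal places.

Sorted (descending): 1321, 999, 644, 592, 498, 498
The 2 values of 498 occupy positions 5–6 → average rank (5+6)/2 = 5.5.
Group A values → pooled ranks: 644→3, 498→5.5
Mean rank = (3 + 5.5) / 2 = 4.25

4.25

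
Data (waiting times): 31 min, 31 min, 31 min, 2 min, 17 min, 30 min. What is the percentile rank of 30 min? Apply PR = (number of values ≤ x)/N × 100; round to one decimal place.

N = 6.
Strictly below 30: 2. Equal to 30: 1.
PR = 3/6 × 100 = 50.0

50.0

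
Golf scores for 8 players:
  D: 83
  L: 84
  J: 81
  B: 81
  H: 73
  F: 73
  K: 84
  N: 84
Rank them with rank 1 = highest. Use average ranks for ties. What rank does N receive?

2

Sorted (descending): 84, 84, 84, 83, 81, 81, 73, 73
The 3 values of 84 occupy positions 1–3 → average rank 2.
The 2 values of 81 occupy positions 5–6 → average rank (5+6)/2 = 5.5.
The 2 values of 73 occupy positions 7–8 → average rank (7+8)/2 = 7.5.
N has value 84 → rank 2.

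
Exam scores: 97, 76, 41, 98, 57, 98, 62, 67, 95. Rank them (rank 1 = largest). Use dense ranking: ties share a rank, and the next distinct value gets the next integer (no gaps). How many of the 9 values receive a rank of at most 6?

7

Sorted (descending): 98, 98, 97, 95, 76, 67, 62, 57, 41
The 2 values of 98 share dense rank 1.
Remaining distinct values take the next consecutive integers.
Ranks ≤ 6: {1, 1, 2, 3, 4, 5, 6} → 7 values.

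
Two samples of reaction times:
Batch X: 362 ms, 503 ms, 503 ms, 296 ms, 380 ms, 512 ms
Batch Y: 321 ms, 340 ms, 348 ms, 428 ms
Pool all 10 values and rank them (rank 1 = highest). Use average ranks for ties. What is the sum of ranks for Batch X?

27

Sorted (descending): 512, 503, 503, 428, 380, 362, 348, 340, 321, 296
The 2 values of 503 occupy positions 2–3 → average rank (2+3)/2 = 2.5.
Batch X values → pooled ranks: 362→6, 503→2.5, 503→2.5, 296→10, 380→5, 512→1
Rank sum = 6 + 2.5 + 2.5 + 10 + 5 + 1 = 27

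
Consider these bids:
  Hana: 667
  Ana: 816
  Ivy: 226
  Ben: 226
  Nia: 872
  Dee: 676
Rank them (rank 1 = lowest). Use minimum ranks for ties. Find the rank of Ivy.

1

Sorted (ascending): 226, 226, 667, 676, 816, 872
The 2 values of 226 occupy positions 1–2 → each gets rank 1.
Ivy has value 226 → rank 1.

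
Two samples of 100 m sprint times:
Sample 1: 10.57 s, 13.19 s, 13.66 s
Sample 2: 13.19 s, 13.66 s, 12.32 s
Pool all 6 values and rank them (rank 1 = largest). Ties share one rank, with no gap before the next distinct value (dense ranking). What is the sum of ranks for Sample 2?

6

Sorted (descending): 13.66, 13.66, 13.19, 13.19, 12.32, 10.57
The 2 values of 13.66 share dense rank 1.
The 2 values of 13.19 share dense rank 2.
Remaining distinct values take the next consecutive integers.
Sample 2 values → pooled ranks: 13.19→2, 13.66→1, 12.32→3
Rank sum = 2 + 1 + 3 = 6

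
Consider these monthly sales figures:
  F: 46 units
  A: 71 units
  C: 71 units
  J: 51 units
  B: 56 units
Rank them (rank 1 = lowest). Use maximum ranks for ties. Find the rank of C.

Sorted (ascending): 46, 51, 56, 71, 71
The 2 values of 71 occupy positions 4–5 → each gets rank 5.
C has value 71 units → rank 5.

5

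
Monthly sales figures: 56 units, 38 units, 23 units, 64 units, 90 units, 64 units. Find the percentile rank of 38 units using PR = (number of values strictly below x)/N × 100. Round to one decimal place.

N = 6.
Strictly below 38: 1. Equal to 38: 1.
PR = 1/6 × 100 = 16.7

16.7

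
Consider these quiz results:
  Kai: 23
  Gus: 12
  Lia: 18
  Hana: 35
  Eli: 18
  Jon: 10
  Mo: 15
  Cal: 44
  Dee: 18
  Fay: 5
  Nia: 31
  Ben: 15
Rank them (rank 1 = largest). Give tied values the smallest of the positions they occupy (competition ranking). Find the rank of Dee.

5

Sorted (descending): 44, 35, 31, 23, 18, 18, 18, 15, 15, 12, 10, 5
The 3 values of 18 occupy positions 5–7 → each gets rank 5.
The 2 values of 15 occupy positions 8–9 → each gets rank 8.
Dee has value 18 → rank 5.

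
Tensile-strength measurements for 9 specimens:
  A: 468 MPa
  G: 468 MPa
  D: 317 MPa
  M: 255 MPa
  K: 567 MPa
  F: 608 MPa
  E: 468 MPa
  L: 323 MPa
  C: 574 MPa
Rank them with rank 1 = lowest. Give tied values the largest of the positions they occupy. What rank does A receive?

6

Sorted (ascending): 255, 317, 323, 468, 468, 468, 567, 574, 608
The 3 values of 468 occupy positions 4–6 → each gets rank 6.
A has value 468 MPa → rank 6.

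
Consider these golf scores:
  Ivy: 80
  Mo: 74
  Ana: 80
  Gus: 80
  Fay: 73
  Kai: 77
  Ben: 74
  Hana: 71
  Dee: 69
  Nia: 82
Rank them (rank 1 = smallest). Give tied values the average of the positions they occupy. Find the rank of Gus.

8

Sorted (ascending): 69, 71, 73, 74, 74, 77, 80, 80, 80, 82
The 2 values of 74 occupy positions 4–5 → average rank (4+5)/2 = 4.5.
The 3 values of 80 occupy positions 7–9 → average rank 8.
Gus has value 80 → rank 8.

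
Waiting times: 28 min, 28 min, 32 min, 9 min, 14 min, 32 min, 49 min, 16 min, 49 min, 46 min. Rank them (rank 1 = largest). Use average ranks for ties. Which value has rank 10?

Sorted (descending): 49, 49, 46, 32, 32, 28, 28, 16, 14, 9
The 2 values of 49 occupy positions 1–2 → average rank (1+2)/2 = 1.5.
The 2 values of 32 occupy positions 4–5 → average rank (4+5)/2 = 4.5.
The 2 values of 28 occupy positions 6–7 → average rank (6+7)/2 = 6.5.
Rank 10 → value 9.

9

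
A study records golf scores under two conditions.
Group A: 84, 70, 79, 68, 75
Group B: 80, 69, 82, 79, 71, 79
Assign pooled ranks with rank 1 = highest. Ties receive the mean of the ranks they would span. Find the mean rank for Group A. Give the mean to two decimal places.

6.60

Sorted (descending): 84, 82, 80, 79, 79, 79, 75, 71, 70, 69, 68
The 3 values of 79 occupy positions 4–6 → average rank 5.
Group A values → pooled ranks: 84→1, 70→9, 79→5, 68→11, 75→7
Mean rank = (1 + 9 + 5 + 11 + 7) / 5 = 6.60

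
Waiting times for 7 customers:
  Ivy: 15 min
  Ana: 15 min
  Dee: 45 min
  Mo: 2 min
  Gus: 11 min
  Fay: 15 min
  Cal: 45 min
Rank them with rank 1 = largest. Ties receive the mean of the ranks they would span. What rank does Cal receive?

1.5

Sorted (descending): 45, 45, 15, 15, 15, 11, 2
The 2 values of 45 occupy positions 1–2 → average rank (1+2)/2 = 1.5.
The 3 values of 15 occupy positions 3–5 → average rank 4.
Cal has value 45 min → rank 1.5.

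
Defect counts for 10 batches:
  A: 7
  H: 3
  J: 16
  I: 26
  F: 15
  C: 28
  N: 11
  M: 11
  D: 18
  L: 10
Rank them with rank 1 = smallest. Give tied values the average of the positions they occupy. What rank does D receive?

8

Sorted (ascending): 3, 7, 10, 11, 11, 15, 16, 18, 26, 28
The 2 values of 11 occupy positions 4–5 → average rank (4+5)/2 = 4.5.
D has value 18 → rank 8.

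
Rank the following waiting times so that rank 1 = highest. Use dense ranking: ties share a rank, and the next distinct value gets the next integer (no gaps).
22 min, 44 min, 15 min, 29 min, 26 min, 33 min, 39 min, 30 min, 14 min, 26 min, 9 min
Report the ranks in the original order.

7, 1, 8, 5, 6, 3, 2, 4, 9, 6, 10

Sorted (descending): 44, 39, 33, 30, 29, 26, 26, 22, 15, 14, 9
The 2 values of 26 share dense rank 6.
Remaining distinct values take the next consecutive integers.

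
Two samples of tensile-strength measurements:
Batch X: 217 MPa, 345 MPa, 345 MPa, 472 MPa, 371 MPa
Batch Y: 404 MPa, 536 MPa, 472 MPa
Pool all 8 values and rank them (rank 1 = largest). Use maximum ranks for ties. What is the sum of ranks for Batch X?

Sorted (descending): 536, 472, 472, 404, 371, 345, 345, 217
The 2 values of 472 occupy positions 2–3 → each gets rank 3.
The 2 values of 345 occupy positions 6–7 → each gets rank 7.
Batch X values → pooled ranks: 217→8, 345→7, 345→7, 472→3, 371→5
Rank sum = 8 + 7 + 7 + 3 + 5 = 30

30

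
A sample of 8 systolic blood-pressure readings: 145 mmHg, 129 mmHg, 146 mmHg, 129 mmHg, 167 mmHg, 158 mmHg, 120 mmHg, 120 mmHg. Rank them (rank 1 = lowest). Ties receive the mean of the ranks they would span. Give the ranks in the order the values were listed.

Sorted (ascending): 120, 120, 129, 129, 145, 146, 158, 167
The 2 values of 120 occupy positions 1–2 → average rank (1+2)/2 = 1.5.
The 2 values of 129 occupy positions 3–4 → average rank (3+4)/2 = 3.5.

5, 3.5, 6, 3.5, 8, 7, 1.5, 1.5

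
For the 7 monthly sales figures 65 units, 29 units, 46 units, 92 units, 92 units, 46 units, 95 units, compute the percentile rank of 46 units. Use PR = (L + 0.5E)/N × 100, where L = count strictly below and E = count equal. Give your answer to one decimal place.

28.6

N = 7.
Strictly below 46: 1. Equal to 46: 2.
PR = (1 + 0.5·2)/7 × 100 = 28.6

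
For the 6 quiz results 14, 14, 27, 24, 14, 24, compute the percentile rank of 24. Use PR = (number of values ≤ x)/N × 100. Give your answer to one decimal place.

N = 6.
Strictly below 24: 3. Equal to 24: 2.
PR = 5/6 × 100 = 83.3

83.3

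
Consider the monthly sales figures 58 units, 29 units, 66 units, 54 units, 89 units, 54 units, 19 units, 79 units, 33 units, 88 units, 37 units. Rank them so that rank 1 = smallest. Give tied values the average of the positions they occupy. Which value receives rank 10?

88

Sorted (ascending): 19, 29, 33, 37, 54, 54, 58, 66, 79, 88, 89
The 2 values of 54 occupy positions 5–6 → average rank (5+6)/2 = 5.5.
Rank 10 → value 88.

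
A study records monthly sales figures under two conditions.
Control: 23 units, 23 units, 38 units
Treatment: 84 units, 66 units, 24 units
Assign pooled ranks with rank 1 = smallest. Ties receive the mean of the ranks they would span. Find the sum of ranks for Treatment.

14

Sorted (ascending): 23, 23, 24, 38, 66, 84
The 2 values of 23 occupy positions 1–2 → average rank (1+2)/2 = 1.5.
Treatment values → pooled ranks: 84→6, 66→5, 24→3
Rank sum = 6 + 5 + 3 = 14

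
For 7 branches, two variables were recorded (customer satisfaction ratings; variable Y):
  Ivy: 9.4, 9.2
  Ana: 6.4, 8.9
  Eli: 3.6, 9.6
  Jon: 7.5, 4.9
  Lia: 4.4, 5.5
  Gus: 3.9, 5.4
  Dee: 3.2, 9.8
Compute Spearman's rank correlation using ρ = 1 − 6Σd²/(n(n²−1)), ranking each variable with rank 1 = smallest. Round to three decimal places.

Ranks of variable 1: 7, 5, 2, 6, 4, 3, 1
Ranks of variable 2: 5, 4, 6, 1, 3, 2, 7
d = r₁ − r₂: 2, 1, -4, 5, 1, 1, -6
d²: 4, 1, 16, 25, 1, 1, 36; Σd² = 84
ρ = 1 − 6·84/(7·48) = 1 − 504/336 = -0.500

-0.500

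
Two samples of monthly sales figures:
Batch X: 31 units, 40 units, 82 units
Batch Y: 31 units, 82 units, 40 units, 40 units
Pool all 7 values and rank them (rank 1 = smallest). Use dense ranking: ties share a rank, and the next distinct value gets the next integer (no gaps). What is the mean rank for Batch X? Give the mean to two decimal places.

Sorted (ascending): 31, 31, 40, 40, 40, 82, 82
The 2 values of 31 share dense rank 1.
The 3 values of 40 share dense rank 2.
The 2 values of 82 share dense rank 3.
Batch X values → pooled ranks: 31→1, 40→2, 82→3
Mean rank = (1 + 2 + 3) / 3 = 2.00

2.00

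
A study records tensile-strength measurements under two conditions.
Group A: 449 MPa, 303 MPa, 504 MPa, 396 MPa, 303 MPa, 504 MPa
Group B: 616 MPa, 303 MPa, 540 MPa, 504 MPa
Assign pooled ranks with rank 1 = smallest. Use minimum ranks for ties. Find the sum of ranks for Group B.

Sorted (ascending): 303, 303, 303, 396, 449, 504, 504, 504, 540, 616
The 3 values of 303 occupy positions 1–3 → each gets rank 1.
The 3 values of 504 occupy positions 6–8 → each gets rank 6.
Group B values → pooled ranks: 616→10, 303→1, 540→9, 504→6
Rank sum = 10 + 1 + 9 + 6 = 26

26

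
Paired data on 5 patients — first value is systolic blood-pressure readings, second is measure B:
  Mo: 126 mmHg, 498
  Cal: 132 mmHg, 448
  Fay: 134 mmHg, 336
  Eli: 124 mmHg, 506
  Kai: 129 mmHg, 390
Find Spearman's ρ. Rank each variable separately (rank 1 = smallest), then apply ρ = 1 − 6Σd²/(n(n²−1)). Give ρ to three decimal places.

Ranks of variable 1: 2, 4, 5, 1, 3
Ranks of variable 2: 4, 3, 1, 5, 2
d = r₁ − r₂: -2, 1, 4, -4, 1
d²: 4, 1, 16, 16, 1; Σd² = 38
ρ = 1 − 6·38/(5·24) = 1 − 228/120 = -0.900

-0.900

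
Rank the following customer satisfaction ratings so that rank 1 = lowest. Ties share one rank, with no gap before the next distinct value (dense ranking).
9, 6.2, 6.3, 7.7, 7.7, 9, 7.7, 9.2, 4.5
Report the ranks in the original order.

5, 2, 3, 4, 4, 5, 4, 6, 1

Sorted (ascending): 4.5, 6.2, 6.3, 7.7, 7.7, 7.7, 9, 9, 9.2
The 3 values of 7.7 share dense rank 4.
The 2 values of 9 share dense rank 5.
Remaining distinct values take the next consecutive integers.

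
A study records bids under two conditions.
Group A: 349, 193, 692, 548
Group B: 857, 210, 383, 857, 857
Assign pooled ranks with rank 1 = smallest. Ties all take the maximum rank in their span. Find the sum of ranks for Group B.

33

Sorted (ascending): 193, 210, 349, 383, 548, 692, 857, 857, 857
The 3 values of 857 occupy positions 7–9 → each gets rank 9.
Group B values → pooled ranks: 857→9, 210→2, 383→4, 857→9, 857→9
Rank sum = 9 + 2 + 4 + 9 + 9 = 33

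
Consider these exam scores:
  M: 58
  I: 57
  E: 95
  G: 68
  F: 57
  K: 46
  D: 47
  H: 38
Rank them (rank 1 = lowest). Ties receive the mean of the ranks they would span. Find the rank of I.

Sorted (ascending): 38, 46, 47, 57, 57, 58, 68, 95
The 2 values of 57 occupy positions 4–5 → average rank (4+5)/2 = 4.5.
I has value 57 → rank 4.5.

4.5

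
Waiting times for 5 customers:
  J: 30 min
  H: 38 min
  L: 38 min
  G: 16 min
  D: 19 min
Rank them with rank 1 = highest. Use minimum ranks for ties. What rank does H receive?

1

Sorted (descending): 38, 38, 30, 19, 16
The 2 values of 38 occupy positions 1–2 → each gets rank 1.
H has value 38 min → rank 1.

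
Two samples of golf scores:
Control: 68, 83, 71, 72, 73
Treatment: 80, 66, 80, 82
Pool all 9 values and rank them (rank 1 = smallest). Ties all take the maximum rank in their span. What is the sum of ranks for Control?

23

Sorted (ascending): 66, 68, 71, 72, 73, 80, 80, 82, 83
The 2 values of 80 occupy positions 6–7 → each gets rank 7.
Control values → pooled ranks: 68→2, 83→9, 71→3, 72→4, 73→5
Rank sum = 2 + 9 + 3 + 4 + 5 = 23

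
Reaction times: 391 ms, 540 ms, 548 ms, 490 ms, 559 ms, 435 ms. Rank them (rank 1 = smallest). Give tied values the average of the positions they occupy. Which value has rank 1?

391

Sorted (ascending): 391, 435, 490, 540, 548, 559
No ties — each value takes its position as its rank.
Rank 1 → value 391.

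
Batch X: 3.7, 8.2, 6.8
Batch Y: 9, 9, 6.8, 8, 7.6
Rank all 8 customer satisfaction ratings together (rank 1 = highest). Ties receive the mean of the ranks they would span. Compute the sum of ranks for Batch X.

Sorted (descending): 9, 9, 8.2, 8, 7.6, 6.8, 6.8, 3.7
The 2 values of 9 occupy positions 1–2 → average rank (1+2)/2 = 1.5.
The 2 values of 6.8 occupy positions 6–7 → average rank (6+7)/2 = 6.5.
Batch X values → pooled ranks: 3.7→8, 8.2→3, 6.8→6.5
Rank sum = 8 + 3 + 6.5 = 17.5

17.5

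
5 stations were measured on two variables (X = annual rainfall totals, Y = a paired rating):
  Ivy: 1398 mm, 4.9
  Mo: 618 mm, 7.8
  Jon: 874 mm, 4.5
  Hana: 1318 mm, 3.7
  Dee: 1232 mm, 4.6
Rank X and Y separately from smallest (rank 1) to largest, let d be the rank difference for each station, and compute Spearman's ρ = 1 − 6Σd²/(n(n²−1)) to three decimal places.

Ranks of variable 1: 5, 1, 2, 4, 3
Ranks of variable 2: 4, 5, 2, 1, 3
d = r₁ − r₂: 1, -4, 0, 3, 0
d²: 1, 16, 0, 9, 0; Σd² = 26
ρ = 1 − 6·26/(5·24) = 1 − 156/120 = -0.300

-0.300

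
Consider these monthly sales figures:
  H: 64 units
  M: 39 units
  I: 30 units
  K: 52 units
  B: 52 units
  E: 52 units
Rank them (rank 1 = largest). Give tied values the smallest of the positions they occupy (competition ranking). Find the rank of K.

2

Sorted (descending): 64, 52, 52, 52, 39, 30
The 3 values of 52 occupy positions 2–4 → each gets rank 2.
K has value 52 units → rank 2.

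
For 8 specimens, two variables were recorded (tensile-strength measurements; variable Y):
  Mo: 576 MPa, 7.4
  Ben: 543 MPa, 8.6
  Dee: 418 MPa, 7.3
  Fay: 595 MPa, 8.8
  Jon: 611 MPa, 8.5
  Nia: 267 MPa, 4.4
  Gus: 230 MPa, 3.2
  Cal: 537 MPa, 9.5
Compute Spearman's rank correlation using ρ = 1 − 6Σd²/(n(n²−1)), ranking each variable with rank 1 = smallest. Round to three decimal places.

Ranks of variable 1: 6, 5, 3, 7, 8, 2, 1, 4
Ranks of variable 2: 4, 6, 3, 7, 5, 2, 1, 8
d = r₁ − r₂: 2, -1, 0, 0, 3, 0, 0, -4
d²: 4, 1, 0, 0, 9, 0, 0, 16; Σd² = 30
ρ = 1 − 6·30/(8·63) = 1 − 180/504 = 0.643

0.643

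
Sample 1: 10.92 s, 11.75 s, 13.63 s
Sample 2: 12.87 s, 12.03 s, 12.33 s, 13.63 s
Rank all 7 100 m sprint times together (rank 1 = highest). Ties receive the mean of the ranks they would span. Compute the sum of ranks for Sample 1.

14.5

Sorted (descending): 13.63, 13.63, 12.87, 12.33, 12.03, 11.75, 10.92
The 2 values of 13.63 occupy positions 1–2 → average rank (1+2)/2 = 1.5.
Sample 1 values → pooled ranks: 10.92→7, 11.75→6, 13.63→1.5
Rank sum = 7 + 6 + 1.5 = 14.5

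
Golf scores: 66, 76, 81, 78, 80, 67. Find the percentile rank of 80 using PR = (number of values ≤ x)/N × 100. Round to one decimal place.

N = 6.
Strictly below 80: 4. Equal to 80: 1.
PR = 5/6 × 100 = 83.3

83.3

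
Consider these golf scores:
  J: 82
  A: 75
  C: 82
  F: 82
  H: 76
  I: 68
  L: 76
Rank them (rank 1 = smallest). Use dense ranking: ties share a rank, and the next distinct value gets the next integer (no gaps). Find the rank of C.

Sorted (ascending): 68, 75, 76, 76, 82, 82, 82
The 2 values of 76 share dense rank 3.
The 3 values of 82 share dense rank 4.
Remaining distinct values take the next consecutive integers.
C has value 82 → rank 4.

4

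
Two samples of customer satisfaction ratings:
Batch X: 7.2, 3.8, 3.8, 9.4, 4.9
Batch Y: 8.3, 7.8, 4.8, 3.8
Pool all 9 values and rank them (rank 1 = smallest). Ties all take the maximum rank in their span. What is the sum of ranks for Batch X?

26

Sorted (ascending): 3.8, 3.8, 3.8, 4.8, 4.9, 7.2, 7.8, 8.3, 9.4
The 3 values of 3.8 occupy positions 1–3 → each gets rank 3.
Batch X values → pooled ranks: 7.2→6, 3.8→3, 3.8→3, 9.4→9, 4.9→5
Rank sum = 6 + 3 + 3 + 9 + 5 = 26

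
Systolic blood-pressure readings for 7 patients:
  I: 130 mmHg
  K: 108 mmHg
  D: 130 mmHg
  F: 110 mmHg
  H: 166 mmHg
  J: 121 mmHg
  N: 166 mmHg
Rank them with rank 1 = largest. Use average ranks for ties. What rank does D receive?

Sorted (descending): 166, 166, 130, 130, 121, 110, 108
The 2 values of 166 occupy positions 1–2 → average rank (1+2)/2 = 1.5.
The 2 values of 130 occupy positions 3–4 → average rank (3+4)/2 = 3.5.
D has value 130 mmHg → rank 3.5.

3.5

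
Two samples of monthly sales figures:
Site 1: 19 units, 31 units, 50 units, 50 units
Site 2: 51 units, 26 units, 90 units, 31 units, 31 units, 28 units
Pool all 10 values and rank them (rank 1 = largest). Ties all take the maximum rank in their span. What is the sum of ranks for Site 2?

Sorted (descending): 90, 51, 50, 50, 31, 31, 31, 28, 26, 19
The 2 values of 50 occupy positions 3–4 → each gets rank 4.
The 3 values of 31 occupy positions 5–7 → each gets rank 7.
Site 2 values → pooled ranks: 51→2, 26→9, 90→1, 31→7, 31→7, 28→8
Rank sum = 2 + 9 + 1 + 7 + 7 + 8 = 34

34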